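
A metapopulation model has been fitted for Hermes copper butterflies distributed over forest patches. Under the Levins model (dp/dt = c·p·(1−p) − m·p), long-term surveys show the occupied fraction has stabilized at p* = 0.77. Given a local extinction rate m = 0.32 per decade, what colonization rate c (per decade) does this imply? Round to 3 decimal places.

1.391

At equilibrium c(1−p*) = m, so c = m/(1−p*).
c = 0.32/(1 − 0.77) = 0.32/0.2300 = 1.3913.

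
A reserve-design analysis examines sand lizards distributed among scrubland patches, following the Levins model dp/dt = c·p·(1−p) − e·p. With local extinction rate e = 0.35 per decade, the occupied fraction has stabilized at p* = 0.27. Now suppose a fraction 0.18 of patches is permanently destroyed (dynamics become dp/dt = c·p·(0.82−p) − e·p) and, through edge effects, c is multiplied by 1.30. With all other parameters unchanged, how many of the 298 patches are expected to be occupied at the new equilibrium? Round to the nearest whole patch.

77

Balance c(1−p*) = e gives c = e/(1 − 0.27000) = 0.35/0.73000 = 0.47945.
New p* = 0.82 − e/c = 0.82 − 0.35000/0.62328 = 0.25845.
Expected occupied = 298 × 0.25845 = 77.02 ≈ 77.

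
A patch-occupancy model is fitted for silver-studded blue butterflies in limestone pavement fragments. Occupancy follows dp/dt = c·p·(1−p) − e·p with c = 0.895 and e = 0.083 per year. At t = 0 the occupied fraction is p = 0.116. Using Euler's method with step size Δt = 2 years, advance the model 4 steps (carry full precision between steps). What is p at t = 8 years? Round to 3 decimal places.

0.894

Update rule: p ← p + [c·p·(1−p) − e·p]·Δt with Δt = 2.
  1  |  dp/dt·Δt = +0.164298  |  p_1 = 0.280298
  2  |  dp/dt·Δt = +0.314569  |  p_2 = 0.594867
  3  |  dp/dt·Δt = +0.332643  |  p_3 = 0.927509
  4  |  dp/dt·Δt = -0.033615  |  p_4 = 0.893895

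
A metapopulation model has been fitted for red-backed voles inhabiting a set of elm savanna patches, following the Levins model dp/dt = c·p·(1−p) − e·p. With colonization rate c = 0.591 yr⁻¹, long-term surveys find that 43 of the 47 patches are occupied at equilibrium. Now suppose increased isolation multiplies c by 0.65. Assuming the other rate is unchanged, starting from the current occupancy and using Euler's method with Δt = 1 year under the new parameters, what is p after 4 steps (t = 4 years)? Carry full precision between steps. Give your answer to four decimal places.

0.8775

Observed p* = 43/47 = 0.91489.
Balance c(1−p*) = e gives e = 0.591×(1 − 0.91489) = 0.05030.
Starting from p₀ = 0.91489; update p ← p + (dp/dt)·Δt with the new parameters.
p: 0.91489 → 0.89879  (Δp = -0.01611)
p: 0.89879 → 0.88853  (Δp = -0.01026)
p: 0.88853 → 0.88188  (Δp = -0.00664)
p: 0.88188 → 0.87754  (Δp = -0.00434)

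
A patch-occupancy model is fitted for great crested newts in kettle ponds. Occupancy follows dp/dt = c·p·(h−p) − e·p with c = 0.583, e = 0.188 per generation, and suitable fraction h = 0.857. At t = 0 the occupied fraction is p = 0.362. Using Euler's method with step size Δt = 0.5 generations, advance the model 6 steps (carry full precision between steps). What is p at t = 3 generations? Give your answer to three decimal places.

Update rule: p ← p + [c·p·(h−p) − e·p]·Δt with Δt = 0.5.
step 1: Δp = +0.01821, p = 0.38021
step 2: Δp = +0.01710, p = 0.39731
step 3: Δp = +0.01589, p = 0.41320
step 4: Δp = +0.01461, p = 0.42782
step 5: Δp = +0.01331, p = 0.44112
step 6: Δp = +0.01201, p = 0.45313

0.453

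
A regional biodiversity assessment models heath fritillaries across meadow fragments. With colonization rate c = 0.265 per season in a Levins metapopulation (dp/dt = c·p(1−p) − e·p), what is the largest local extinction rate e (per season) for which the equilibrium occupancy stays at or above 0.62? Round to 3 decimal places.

0.101

1 − e/c ≥ 0.62 ⇒ e ≤ c(1 − 0.62) = 0.265 × 0.3800.
e_max = 0.1007.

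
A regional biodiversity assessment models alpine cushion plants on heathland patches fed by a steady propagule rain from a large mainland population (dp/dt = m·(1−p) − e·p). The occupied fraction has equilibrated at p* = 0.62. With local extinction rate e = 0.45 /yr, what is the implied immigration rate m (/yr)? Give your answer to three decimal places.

At equilibrium m(1−p*) = e·p*, so m = e·p*/(1−p*).
m = 0.45 × 0.62 / 0.3800 = 0.2790/0.3800 = 0.7342.

0.734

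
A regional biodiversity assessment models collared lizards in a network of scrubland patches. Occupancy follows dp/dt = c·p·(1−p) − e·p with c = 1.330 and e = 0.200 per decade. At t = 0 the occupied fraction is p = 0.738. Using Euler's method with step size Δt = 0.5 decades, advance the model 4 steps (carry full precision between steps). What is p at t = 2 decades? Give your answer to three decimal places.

0.844

Update rule: p ← p + [c·p·(1−p) − e·p]·Δt with Δt = 0.5.
t = 0.5: p = 0.73800 + (+0.05478) = 0.79278
t = 1: p = 0.79278 + (+0.02997) = 0.82275
t = 1.5: p = 0.82275 + (+0.01470) = 0.83745
t = 2: p = 0.83745 + (+0.00678) = 0.84423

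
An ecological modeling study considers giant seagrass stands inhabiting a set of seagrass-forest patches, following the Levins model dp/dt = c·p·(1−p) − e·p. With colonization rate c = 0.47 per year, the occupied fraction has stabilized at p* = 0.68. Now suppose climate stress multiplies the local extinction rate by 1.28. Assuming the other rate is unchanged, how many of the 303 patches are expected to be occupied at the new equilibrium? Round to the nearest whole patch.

Balance c(1−p*) = e gives e = 0.47×(1 − 0.68000) = 0.15040.
New p* = 1 − e/c = 1 − 0.19251/0.47000 = 0.59040.
Expected occupied = 303 × 0.59040 = 178.89 ≈ 179.

179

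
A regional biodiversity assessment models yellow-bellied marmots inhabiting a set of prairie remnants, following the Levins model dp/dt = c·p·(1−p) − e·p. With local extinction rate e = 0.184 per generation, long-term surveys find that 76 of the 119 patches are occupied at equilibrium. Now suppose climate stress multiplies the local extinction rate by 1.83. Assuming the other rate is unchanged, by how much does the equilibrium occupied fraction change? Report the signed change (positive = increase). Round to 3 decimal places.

Observed p* = 76/119 = 0.63866.
Balance c(1−p*) = e gives c = e/(1 − 0.63866) = 0.184/0.36134 = 0.50922.
New p* = 1 − e/c = 1 − 0.33672/0.50922 = 0.33875.
Δp* = 0.33875 − 0.63866 = -0.29991.

-0.300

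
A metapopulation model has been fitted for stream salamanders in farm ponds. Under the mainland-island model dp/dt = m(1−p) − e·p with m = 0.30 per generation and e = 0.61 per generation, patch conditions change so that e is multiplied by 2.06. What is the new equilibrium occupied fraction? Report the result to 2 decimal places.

Before: p* = 0.30/(0.30+0.61) = 0.3297.
After: m = 0.3, e = 1.2566; p* = 0.3/1.5566 = 0.1927.

0.19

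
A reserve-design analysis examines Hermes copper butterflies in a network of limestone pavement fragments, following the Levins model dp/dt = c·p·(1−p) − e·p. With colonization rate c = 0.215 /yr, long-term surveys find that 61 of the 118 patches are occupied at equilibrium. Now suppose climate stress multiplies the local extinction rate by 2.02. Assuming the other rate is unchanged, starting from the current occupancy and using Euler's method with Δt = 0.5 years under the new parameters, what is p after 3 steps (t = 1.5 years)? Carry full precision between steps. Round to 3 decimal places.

Observed p* = 61/118 = 0.51695.
Balance c(1−p*) = e gives e = 0.215×(1 − 0.51695) = 0.10386.
Starting from p₀ = 0.51695; update p ← p + (dp/dt)·Δt with the new parameters.
t = 0.5: p = 0.51695 + (-0.02738) = 0.48957
t = 1: p = 0.48957 + (-0.02449) = 0.46508
t = 1.5: p = 0.46508 + (-0.02204) = 0.44304

0.443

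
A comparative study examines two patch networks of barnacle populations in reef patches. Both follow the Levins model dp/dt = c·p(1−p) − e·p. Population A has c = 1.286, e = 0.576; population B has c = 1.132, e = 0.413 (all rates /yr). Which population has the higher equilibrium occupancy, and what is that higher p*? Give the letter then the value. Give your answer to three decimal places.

B, 0.635

A: p*_A = 1 − 0.576/1.286 = 0.5521.
B: p*_B = 1 − 0.413/1.132 = 0.6352.
B is higher at 0.6352.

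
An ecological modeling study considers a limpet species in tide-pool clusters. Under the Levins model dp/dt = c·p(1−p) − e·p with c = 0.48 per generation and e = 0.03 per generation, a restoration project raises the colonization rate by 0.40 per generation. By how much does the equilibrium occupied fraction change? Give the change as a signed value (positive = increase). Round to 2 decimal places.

0.03

Before: p* = 1 − 0.03/0.48 = 0.9375.
After the change, c = 0.88, e = 0.03, so p* = 1 − 0.03/0.88 = 0.9659.
Δp* = 0.9659 − 0.9375 = +0.0284.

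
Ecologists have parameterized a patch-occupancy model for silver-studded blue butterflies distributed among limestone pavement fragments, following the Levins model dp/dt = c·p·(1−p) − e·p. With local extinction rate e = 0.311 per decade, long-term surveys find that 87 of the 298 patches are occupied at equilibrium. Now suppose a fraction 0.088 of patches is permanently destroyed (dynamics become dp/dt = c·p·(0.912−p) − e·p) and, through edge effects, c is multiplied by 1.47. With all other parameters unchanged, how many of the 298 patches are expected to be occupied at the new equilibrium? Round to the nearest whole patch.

128

Observed p* = 87/298 = 0.29195.
Balance c(1−p*) = e gives c = e/(1 − 0.29195) = 0.311/0.70805 = 0.43923.
New p* = 0.912 − e/c = 0.912 − 0.31100/0.64567 = 0.43033.
Expected occupied = 298 × 0.43033 = 128.24 ≈ 128.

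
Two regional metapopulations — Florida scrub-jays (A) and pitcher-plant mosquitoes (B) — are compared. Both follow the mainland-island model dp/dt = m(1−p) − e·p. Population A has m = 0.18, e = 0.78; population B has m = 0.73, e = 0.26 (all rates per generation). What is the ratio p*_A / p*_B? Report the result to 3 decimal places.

0.254

A: p*_A = m/(m+e) = 0.18/0.9600 = 0.1875.
B: p*_B = 0.73/0.9900 = 0.7374.
p*_A / p*_B = 0.1875/0.7374 = 0.2543.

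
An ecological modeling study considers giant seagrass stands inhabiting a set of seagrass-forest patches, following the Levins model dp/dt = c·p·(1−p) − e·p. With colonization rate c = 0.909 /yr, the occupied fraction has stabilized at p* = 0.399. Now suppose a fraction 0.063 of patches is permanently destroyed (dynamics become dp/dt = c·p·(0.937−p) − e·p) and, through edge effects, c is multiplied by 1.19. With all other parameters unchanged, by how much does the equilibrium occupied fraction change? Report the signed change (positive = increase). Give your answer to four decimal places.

0.0330

Balance c(1−p*) = e gives e = 0.909×(1 − 0.39900) = 0.54631.
New p* = 0.937 − e/c = 0.937 − 0.54631/1.08171 = 0.43196.
Δp* = 0.43196 − 0.39900 = +0.03296.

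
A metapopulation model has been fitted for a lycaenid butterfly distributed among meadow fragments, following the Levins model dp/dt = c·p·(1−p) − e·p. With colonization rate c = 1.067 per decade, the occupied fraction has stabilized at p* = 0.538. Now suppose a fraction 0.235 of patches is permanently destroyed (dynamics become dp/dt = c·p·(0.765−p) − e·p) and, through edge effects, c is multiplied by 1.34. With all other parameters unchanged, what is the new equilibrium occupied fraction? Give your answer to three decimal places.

Balance c(1−p*) = e gives e = 1.067×(1 − 0.53800) = 0.49295.
New p* = 0.765 − e/c = 0.765 − 0.49295/1.42978 = 0.42023.

0.420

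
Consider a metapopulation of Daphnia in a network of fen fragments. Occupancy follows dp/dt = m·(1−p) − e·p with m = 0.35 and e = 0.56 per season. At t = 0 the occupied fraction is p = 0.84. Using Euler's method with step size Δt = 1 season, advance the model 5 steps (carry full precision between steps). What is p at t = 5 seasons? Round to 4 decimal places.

0.3846

Update rule: p ← p + [m·(1−p) − e·p]·Δt with Δt = 1.
p: 0.84000 → 0.42560  (Δp = -0.41440)
p: 0.42560 → 0.38830  (Δp = -0.03730)
p: 0.38830 → 0.38495  (Δp = -0.00336)
p: 0.38495 → 0.38465  (Δp = -0.00030)
p: 0.38465 → 0.38462  (Δp = -0.00003)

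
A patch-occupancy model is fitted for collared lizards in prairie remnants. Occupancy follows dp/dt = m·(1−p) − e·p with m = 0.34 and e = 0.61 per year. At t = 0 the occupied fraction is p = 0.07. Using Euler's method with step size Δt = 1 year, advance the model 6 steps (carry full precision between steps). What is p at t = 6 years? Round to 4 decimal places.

Update rule: p ← p + [m·(1−p) − e·p]·Δt with Δt = 1.
step 1: Δp = +0.27350, p = 0.34350
step 2: Δp = +0.01368, p = 0.35718
step 3: Δp = +0.00068, p = 0.35786
step 4: Δp = +0.00003, p = 0.35789
step 5: Δp = +0.00000, p = 0.35789
step 6: Δp = +0.00000, p = 0.35789

0.3579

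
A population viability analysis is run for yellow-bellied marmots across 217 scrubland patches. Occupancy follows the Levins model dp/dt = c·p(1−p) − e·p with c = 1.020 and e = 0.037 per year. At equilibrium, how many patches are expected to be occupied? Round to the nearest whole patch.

209

p* = 1 − e/c = 1 − 0.037/1.020 = 0.9637.
Expected occupied patches = N × p* = 217 × 0.9637 = 209.13 ≈ 209.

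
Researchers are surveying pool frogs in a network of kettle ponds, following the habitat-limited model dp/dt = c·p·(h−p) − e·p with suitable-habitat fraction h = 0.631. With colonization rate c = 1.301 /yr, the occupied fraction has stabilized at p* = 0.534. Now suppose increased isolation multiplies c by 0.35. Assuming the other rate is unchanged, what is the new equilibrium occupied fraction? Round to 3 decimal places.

Balance c(h−p*) = e gives e = 1.301×(0.631 − 0.53400) = 0.12620.
New p* = 0.631 − e/c = 0.631 − 0.12620/0.45535 = 0.35385.

0.354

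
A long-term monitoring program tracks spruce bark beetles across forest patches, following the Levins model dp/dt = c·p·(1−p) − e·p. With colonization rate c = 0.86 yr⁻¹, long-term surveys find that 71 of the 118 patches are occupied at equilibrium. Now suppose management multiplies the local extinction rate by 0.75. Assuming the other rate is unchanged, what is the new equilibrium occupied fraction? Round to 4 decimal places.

0.7013

Observed p* = 71/118 = 0.60169.
Balance c(1−p*) = e gives e = 0.86×(1 − 0.60169) = 0.34255.
New p* = 1 − e/c = 1 − 0.25691/0.86000 = 0.70127.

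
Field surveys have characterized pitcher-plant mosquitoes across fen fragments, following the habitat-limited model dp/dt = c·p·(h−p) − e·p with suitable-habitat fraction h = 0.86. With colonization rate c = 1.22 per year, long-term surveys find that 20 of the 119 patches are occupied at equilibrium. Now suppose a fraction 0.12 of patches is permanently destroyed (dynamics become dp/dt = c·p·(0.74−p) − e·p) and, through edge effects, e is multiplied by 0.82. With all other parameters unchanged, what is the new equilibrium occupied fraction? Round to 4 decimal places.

0.1726

Observed p* = 20/119 = 0.16807.
Balance c(h−p*) = e gives e = 1.22×(0.86 − 0.16807) = 0.84415.
New p* = 0.74 − e/c = 0.74 − 0.69220/1.22000 = 0.17262.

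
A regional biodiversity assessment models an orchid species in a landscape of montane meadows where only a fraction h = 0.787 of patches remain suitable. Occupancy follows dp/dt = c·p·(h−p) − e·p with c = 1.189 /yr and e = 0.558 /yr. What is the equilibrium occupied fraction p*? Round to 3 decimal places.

Setting dp/dt = 0 and dividing by p* gives c·(h−p*) = e.
So p* = h − e/c = 0.787 − 0.558/1.189 = 0.787 − 0.4693 = 0.3177.

0.318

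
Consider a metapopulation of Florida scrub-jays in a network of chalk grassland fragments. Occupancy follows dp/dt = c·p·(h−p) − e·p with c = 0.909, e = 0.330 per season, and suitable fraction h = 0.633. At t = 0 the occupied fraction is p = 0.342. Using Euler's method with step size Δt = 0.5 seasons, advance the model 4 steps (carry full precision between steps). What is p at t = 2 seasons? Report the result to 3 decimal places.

0.308

Update rule: p ← p + [c·p·(h−p) − e·p]·Δt with Δt = 0.5.
step 1: Δp = -0.01120, p = 0.33080
step 2: Δp = -0.00915, p = 0.32166
step 3: Δp = -0.00756, p = 0.31410
step 4: Δp = -0.00630, p = 0.30780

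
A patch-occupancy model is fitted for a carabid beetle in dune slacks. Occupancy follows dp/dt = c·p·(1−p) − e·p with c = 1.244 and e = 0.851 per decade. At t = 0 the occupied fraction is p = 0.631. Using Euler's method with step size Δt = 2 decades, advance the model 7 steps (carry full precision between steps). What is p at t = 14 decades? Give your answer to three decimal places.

Update rule: p ← p + [c·p·(1−p) − e·p]·Δt with Δt = 2.
p: 0.63100 → 0.13634  (Δp = -0.49466)
p: 0.13634 → 0.19726  (Δp = +0.06091)
p: 0.19726 → 0.25549  (Δp = +0.05824)
p: 0.25549 → 0.29390  (Δp = +0.03841)
p: 0.29390 → 0.31000  (Δp = +0.01610)
p: 0.31000 → 0.31456  (Δp = +0.00456)
p: 0.31456 → 0.31562  (Δp = +0.00106)

0.316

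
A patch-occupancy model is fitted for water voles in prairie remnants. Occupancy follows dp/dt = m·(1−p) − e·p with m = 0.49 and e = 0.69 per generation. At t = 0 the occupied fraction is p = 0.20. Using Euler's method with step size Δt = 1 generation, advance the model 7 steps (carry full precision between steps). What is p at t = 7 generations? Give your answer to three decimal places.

Update rule: p ← p + [m·(1−p) − e·p]·Δt with Δt = 1.
  1  |  dp/dt·Δt = +0.254000  |  p_1 = 0.454000
  2  |  dp/dt·Δt = -0.045720  |  p_2 = 0.408280
  3  |  dp/dt·Δt = +0.008230  |  p_3 = 0.416510
  4  |  dp/dt·Δt = -0.001481  |  p_4 = 0.415028
  5  |  dp/dt·Δt = +0.000267  |  p_5 = 0.415295
  6  |  dp/dt·Δt = -0.000048  |  p_6 = 0.415247
  7  |  dp/dt·Δt = +0.000009  |  p_7 = 0.415256

0.415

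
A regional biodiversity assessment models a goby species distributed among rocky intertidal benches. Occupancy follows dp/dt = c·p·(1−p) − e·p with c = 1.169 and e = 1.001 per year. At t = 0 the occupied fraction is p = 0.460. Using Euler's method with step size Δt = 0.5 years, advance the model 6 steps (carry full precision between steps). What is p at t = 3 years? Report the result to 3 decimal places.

Update rule: p ← p + [c·p·(1−p) − e·p]·Δt with Δt = 0.5.
step 1: Δp = -0.08504, p = 0.37496
step 2: Δp = -0.05068, p = 0.32428
step 3: Δp = -0.03422, p = 0.29005
step 4: Δp = -0.02481, p = 0.26524
step 5: Δp = -0.01884, p = 0.24640
step 6: Δp = -0.01479, p = 0.23161

0.232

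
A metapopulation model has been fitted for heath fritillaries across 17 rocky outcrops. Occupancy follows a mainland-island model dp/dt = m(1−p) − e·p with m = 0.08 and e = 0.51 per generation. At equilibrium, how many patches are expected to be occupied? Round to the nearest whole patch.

2

p* = m/(m+e) = 0.08/0.5900 = 0.1356.
Expected occupied patches = N × p* = 17 × 0.1356 = 2.31 ≈ 2.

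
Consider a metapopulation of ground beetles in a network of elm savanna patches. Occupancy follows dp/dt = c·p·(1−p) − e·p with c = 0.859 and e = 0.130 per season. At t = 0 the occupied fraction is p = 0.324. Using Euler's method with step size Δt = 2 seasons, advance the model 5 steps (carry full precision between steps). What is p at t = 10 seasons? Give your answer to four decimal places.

Update rule: p ← p + [c·p·(1−p) − e·p]·Δt with Δt = 2.
t = 2: p = 0.32400 + (+0.29204) = 0.61604
t = 4: p = 0.61604 + (+0.24619) = 0.86224
t = 6: p = 0.86224 + (-0.02011) = 0.84213
t = 8: p = 0.84213 + (+0.00945) = 0.85158
t = 10: p = 0.85158 + (-0.00427) = 0.84731

0.8473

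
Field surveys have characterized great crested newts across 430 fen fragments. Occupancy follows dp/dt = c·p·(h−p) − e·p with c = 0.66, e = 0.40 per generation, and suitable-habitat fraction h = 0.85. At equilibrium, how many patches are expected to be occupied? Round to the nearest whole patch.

105

p* = h − e/c = 0.85 − 0.6061 = 0.2439.
Expected occupied patches = N × p* = 430 × 0.2439 = 104.89 ≈ 105.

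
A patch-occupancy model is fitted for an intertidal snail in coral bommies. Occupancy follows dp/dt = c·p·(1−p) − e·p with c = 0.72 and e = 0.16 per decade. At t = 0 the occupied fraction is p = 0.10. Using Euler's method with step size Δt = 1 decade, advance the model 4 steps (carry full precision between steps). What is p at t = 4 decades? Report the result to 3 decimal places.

Update rule: p ← p + [c·p·(1−p) − e·p]·Δt with Δt = 1.
step 1: Δp = +0.04880, p = 0.14880
step 2: Δp = +0.06739, p = 0.21619
step 3: Δp = +0.08741, p = 0.30360
step 4: Δp = +0.10365, p = 0.40725

0.407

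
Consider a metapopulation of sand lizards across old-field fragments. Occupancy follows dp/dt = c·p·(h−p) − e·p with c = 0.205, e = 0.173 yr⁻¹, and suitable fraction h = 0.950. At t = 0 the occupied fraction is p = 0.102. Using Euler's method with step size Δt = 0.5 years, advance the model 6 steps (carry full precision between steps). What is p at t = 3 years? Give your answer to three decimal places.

Update rule: p ← p + [c·p·(h−p) − e·p]·Δt with Δt = 0.5.
p: 0.10200 → 0.10204  (Δp = +0.00004)
p: 0.10204 → 0.10209  (Δp = +0.00004)
p: 0.10209 → 0.10213  (Δp = +0.00004)
p: 0.10213 → 0.10217  (Δp = +0.00004)
p: 0.10217 → 0.10221  (Δp = +0.00004)
p: 0.10221 → 0.10225  (Δp = +0.00004)

0.102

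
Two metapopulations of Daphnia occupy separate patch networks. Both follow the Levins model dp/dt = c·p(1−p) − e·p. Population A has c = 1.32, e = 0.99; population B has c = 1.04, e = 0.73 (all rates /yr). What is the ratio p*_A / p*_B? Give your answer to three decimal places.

A: p*_A = 1 − 0.99/1.32 = 0.2500.
B: p*_B = 1 − 0.73/1.04 = 0.2981.
p*_A / p*_B = 0.2500/0.2981 = 0.8387.

0.839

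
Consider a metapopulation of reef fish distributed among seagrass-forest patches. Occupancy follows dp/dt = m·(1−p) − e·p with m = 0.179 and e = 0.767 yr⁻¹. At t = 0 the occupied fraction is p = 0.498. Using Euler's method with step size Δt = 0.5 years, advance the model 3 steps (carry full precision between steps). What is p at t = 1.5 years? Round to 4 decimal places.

Update rule: p ← p + [m·(1−p) − e·p]·Δt with Δt = 0.5.
  1  |  dp/dt·Δt = -0.146054  |  p_1 = 0.351946
  2  |  dp/dt·Δt = -0.076970  |  p_2 = 0.274976
  3  |  dp/dt·Δt = -0.040563  |  p_3 = 0.234412

0.2344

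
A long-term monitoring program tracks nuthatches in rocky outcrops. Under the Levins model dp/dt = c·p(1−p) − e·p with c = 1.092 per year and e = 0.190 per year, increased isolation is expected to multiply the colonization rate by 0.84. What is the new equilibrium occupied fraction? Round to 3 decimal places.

0.793

Before: p* = 1 − 0.190/1.092 = 0.8260.
After the change, c = 0.91728, e = 0.19, so p* = 1 − 0.19/0.91728 = 0.7929.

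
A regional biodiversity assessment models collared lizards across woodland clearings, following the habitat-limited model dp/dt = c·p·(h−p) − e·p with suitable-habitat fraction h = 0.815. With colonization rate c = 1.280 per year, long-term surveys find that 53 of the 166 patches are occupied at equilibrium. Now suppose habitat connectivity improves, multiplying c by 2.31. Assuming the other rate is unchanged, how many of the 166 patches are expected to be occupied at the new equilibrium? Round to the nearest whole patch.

100

Observed p* = 53/166 = 0.31928.
Balance c(h−p*) = e gives e = 1.280×(0.815 − 0.31928) = 0.63452.
New p* = 0.815 − e/c = 0.815 − 0.63452/2.95680 = 0.60040.
Expected occupied = 166 × 0.60040 = 99.67 ≈ 100.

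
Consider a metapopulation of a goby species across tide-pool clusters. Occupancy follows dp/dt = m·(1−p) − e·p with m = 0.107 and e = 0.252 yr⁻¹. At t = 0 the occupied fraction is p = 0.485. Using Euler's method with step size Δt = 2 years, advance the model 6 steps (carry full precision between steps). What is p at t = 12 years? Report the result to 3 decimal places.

0.298

Update rule: p ← p + [m·(1−p) − e·p]·Δt with Δt = 2.
t = 2: p = 0.48500 + (-0.13423) = 0.35077
t = 4: p = 0.35077 + (-0.03785) = 0.31292
t = 6: p = 0.31292 + (-0.01067) = 0.30224
t = 8: p = 0.30224 + (-0.00301) = 0.29923
t = 10: p = 0.29923 + (-0.00085) = 0.29838
t = 12: p = 0.29838 + (-0.00024) = 0.29814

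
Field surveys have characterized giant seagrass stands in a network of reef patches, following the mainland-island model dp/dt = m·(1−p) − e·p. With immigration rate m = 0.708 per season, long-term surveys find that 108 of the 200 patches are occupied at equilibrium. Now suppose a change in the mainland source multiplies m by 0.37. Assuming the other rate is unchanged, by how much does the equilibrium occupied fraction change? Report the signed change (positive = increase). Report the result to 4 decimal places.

-0.2372

Observed p* = 108/200 = 0.54000.
Balance m(1−p*) = e·p* gives e = m(1−p*)/p* = 0.708×0.46000/0.54000 = 0.60311.
New p* = m/(m+e) = 0.26196/(0.26196+0.60311) = 0.30282.
Δp* = 0.30282 − 0.54000 = -0.23718.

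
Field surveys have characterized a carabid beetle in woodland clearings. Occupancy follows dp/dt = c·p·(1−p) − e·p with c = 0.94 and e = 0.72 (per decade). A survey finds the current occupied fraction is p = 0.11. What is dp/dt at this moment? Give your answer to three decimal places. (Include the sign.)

Colonization term: c·p·(1−p) = 0.94×0.11×0.8900 = 0.09203.
Extinction term: e·p = 0.07920.
dp/dt = 0.09203 − 0.07920 = 0.01283.

0.013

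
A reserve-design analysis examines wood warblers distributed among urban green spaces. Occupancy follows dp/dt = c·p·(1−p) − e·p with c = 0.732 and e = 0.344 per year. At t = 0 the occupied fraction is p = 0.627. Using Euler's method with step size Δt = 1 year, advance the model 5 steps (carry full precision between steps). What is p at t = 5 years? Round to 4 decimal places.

0.5365

Update rule: p ← p + [c·p·(1−p) − e·p]·Δt with Δt = 1.
t = 1: p = 0.62700 + (-0.04449) = 0.58251
t = 2: p = 0.58251 + (-0.02236) = 0.56014
t = 3: p = 0.56014 + (-0.01234) = 0.54780
t = 4: p = 0.54780 + (-0.00712) = 0.54069
t = 5: p = 0.54069 + (-0.00421) = 0.53648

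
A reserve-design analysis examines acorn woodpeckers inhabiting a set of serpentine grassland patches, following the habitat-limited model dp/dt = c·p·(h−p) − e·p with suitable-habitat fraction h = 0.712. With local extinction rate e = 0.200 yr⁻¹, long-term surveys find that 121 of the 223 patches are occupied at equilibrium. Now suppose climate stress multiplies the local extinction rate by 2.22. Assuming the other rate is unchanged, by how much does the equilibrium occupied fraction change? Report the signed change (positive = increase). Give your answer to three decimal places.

-0.207

Observed p* = 121/223 = 0.54260.
Balance c(h−p*) = e gives c = e/(0.712 − 0.54260) = 0.200/0.16940 = 1.18064.
New p* = 0.712 − e/c = 0.712 − 0.44400/1.18064 = 0.33593.
Δp* = 0.33593 − 0.54260 = -0.20667.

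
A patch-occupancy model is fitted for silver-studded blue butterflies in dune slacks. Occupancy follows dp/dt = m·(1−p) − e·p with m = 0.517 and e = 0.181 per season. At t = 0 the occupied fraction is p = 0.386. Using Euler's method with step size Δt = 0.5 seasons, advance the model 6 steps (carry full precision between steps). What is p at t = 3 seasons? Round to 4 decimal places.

Update rule: p ← p + [m·(1−p) − e·p]·Δt with Δt = 0.5.
  1  |  dp/dt·Δt = +0.123786  |  p_1 = 0.509786
  2  |  dp/dt·Δt = +0.080585  |  p_2 = 0.590371
  3  |  dp/dt·Δt = +0.052461  |  p_3 = 0.642831
  4  |  dp/dt·Δt = +0.034152  |  p_4 = 0.676983
  5  |  dp/dt·Δt = +0.022233  |  p_5 = 0.699216
  6  |  dp/dt·Δt = +0.014474  |  p_6 = 0.713690

0.7137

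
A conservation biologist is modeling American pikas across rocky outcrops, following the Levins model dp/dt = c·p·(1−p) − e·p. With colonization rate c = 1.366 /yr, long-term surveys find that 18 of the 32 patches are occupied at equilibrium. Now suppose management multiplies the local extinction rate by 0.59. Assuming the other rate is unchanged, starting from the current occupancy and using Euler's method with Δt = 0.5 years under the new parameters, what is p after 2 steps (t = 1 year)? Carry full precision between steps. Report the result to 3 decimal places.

Observed p* = 18/32 = 0.56250.
Balance c(1−p*) = e gives e = 1.366×(1 − 0.56250) = 0.59763.
Starting from p₀ = 0.56250; update p ← p + (dp/dt)·Δt with the new parameters.
step 1: Δp = +0.06891, p = 0.63141
step 2: Δp = +0.04764, p = 0.67905

0.679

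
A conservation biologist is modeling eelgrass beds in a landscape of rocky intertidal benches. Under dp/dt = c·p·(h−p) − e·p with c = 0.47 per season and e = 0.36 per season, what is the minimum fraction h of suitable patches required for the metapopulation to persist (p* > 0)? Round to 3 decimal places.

0.766

p* = h − e/c is positive only when h > e/c.
h_min = e/c = 0.36/0.47 = 0.7660.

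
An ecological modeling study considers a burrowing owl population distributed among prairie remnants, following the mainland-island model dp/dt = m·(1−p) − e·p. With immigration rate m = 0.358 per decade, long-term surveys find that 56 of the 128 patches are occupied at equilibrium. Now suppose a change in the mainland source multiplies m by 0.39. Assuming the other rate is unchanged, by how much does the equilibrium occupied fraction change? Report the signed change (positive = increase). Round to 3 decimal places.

Observed p* = 56/128 = 0.43750.
Balance m(1−p*) = e·p* gives e = m(1−p*)/p* = 0.358×0.56250/0.43750 = 0.46029.
New p* = m/(m+e) = 0.13962/(0.13962+0.46029) = 0.23273.
Δp* = 0.23273 − 0.43750 = -0.20477.

-0.205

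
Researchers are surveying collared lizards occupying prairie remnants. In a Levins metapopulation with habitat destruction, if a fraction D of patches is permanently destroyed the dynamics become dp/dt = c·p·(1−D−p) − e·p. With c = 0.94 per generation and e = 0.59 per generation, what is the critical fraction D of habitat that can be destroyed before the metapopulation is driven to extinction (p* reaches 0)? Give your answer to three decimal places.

0.372

The nontrivial equilibrium is p* = (1−D) − e/c; extinction occurs when this hits zero.
So D_crit = 1 − e/c = 1 − 0.59/0.94 = 1 − 0.6277 = 0.3723.
This equals the undisturbed p*, a classic result of Lande's extension.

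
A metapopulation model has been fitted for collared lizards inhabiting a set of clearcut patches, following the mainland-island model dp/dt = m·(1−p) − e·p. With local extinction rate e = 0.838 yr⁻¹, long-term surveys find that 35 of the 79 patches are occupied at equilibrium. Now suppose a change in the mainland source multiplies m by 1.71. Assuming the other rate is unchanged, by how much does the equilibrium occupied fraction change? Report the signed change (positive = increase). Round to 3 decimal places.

Observed p* = 35/79 = 0.44304.
Balance m(1−p*) = e·p* gives m = e·p*/(1−p*) = 0.838×0.44304/0.55696 = 0.66660.
New p* = m/(m+e) = 1.13989/(1.13989+0.83800) = 0.57632.
Δp* = 0.57632 − 0.44304 = +0.13328.

0.133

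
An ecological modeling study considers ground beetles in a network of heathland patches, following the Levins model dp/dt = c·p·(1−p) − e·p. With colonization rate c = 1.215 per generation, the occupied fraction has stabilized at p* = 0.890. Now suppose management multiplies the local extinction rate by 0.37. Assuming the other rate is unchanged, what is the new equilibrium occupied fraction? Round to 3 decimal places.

0.959

Balance c(1−p*) = e gives e = 1.215×(1 − 0.89000) = 0.13365.
New p* = 1 − e/c = 1 − 0.04945/1.21500 = 0.95930.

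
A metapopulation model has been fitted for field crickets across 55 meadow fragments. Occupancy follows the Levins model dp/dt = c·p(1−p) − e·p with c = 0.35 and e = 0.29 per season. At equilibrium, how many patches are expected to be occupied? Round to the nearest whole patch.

9

p* = 1 − e/c = 1 − 0.29/0.35 = 0.1714.
Expected occupied patches = N × p* = 55 × 0.1714 = 9.43 ≈ 9.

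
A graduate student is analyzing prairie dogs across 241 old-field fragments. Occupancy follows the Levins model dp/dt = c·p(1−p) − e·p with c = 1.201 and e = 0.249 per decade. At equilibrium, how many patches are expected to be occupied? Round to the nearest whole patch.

191

p* = 1 − e/c = 1 − 0.249/1.201 = 0.7927.
Expected occupied patches = N × p* = 241 × 0.7927 = 191.03 ≈ 191.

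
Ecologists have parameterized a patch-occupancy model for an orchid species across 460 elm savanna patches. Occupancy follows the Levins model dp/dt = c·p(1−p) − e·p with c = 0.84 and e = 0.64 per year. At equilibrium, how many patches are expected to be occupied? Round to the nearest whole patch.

p* = 1 − e/c = 1 − 0.64/0.84 = 0.2381.
Expected occupied patches = N × p* = 460 × 0.2381 = 109.52 ≈ 110.

110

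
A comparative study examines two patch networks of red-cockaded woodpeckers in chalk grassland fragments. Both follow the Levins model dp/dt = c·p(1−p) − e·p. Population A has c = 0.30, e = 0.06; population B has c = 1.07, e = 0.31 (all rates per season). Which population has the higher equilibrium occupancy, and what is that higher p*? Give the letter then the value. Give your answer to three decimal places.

A: p*_A = 1 − 0.06/0.30 = 0.8000.
B: p*_B = 1 − 0.31/1.07 = 0.7103.
A is higher at 0.8000.

A, 0.800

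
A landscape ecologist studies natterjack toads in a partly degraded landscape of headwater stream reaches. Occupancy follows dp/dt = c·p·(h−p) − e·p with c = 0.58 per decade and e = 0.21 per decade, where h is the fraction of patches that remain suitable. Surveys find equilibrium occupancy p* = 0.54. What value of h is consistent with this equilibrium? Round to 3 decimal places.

0.902

At equilibrium c(h−p*) = e, so h = p* + e/c.
h = 0.54 + 0.21/0.58 = 0.54 + 0.3621 = 0.9021.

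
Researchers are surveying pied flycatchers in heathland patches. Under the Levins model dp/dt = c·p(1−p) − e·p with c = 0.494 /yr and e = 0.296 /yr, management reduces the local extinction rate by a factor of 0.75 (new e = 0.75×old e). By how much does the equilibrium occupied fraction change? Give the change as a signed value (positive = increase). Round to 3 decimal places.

0.150

Before: p* = 1 − 0.296/0.494 = 0.4008.
After the change, c = 0.494, e = 0.222, so p* = 1 − 0.222/0.494 = 0.5506.
Δp* = 0.5506 − 0.4008 = +0.1498.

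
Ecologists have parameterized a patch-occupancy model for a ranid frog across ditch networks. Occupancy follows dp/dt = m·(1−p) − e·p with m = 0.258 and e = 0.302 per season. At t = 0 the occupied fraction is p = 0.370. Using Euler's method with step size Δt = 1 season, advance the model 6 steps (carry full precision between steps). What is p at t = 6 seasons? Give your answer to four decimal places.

Update rule: p ← p + [m·(1−p) − e·p]·Δt with Δt = 1.
t = 1: p = 0.37000 + (+0.05080) = 0.42080
t = 2: p = 0.42080 + (+0.02235) = 0.44315
t = 3: p = 0.44315 + (+0.00983) = 0.45299
t = 4: p = 0.45299 + (+0.00433) = 0.45731
t = 5: p = 0.45731 + (+0.00190) = 0.45922
t = 6: p = 0.45922 + (+0.00084) = 0.46006

0.4601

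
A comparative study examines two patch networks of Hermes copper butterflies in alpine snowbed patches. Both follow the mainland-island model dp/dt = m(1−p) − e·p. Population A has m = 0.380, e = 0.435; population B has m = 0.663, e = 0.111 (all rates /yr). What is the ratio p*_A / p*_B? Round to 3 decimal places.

0.544

A: p*_A = m/(m+e) = 0.380/0.8150 = 0.4663.
B: p*_B = 0.663/0.7740 = 0.8566.
p*_A / p*_B = 0.4663/0.8566 = 0.5443.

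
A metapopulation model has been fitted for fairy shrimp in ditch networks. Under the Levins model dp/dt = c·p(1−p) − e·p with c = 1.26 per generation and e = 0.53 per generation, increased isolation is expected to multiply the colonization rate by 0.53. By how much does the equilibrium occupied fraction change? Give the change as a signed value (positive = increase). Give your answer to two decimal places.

Before: p* = 1 − 0.53/1.26 = 0.5794.
After the change, c = 0.6678, e = 0.53, so p* = 1 − 0.53/0.6678 = 0.2063.
Δp* = 0.2063 − 0.5794 = -0.3730.

-0.37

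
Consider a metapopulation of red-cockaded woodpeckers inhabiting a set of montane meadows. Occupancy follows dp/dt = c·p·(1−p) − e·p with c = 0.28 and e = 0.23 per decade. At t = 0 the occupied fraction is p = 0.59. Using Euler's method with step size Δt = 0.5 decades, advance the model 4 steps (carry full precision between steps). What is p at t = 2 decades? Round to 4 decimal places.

0.4784

Update rule: p ← p + [c·p·(1−p) − e·p]·Δt with Δt = 0.5.
p: 0.59000 → 0.55602  (Δp = -0.03398)
p: 0.55602 → 0.52663  (Δp = -0.02938)
p: 0.52663 → 0.50097  (Δp = -0.02566)
p: 0.50097 → 0.47836  (Δp = -0.02261)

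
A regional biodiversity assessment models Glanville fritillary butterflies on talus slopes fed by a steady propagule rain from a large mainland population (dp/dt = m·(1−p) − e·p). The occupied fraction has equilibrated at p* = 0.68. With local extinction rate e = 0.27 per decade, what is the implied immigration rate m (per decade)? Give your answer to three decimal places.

At equilibrium m(1−p*) = e·p*, so m = e·p*/(1−p*).
m = 0.27 × 0.68 / 0.3200 = 0.1836/0.3200 = 0.5738.

0.574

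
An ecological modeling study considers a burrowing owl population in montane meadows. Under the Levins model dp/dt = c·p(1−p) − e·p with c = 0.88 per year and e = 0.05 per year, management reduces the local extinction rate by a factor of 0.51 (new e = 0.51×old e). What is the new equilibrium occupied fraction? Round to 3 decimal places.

Before: p* = 1 − 0.05/0.88 = 0.9432.
After the change, c = 0.88, e = 0.0255, so p* = 1 − 0.0255/0.88 = 0.9710.

0.971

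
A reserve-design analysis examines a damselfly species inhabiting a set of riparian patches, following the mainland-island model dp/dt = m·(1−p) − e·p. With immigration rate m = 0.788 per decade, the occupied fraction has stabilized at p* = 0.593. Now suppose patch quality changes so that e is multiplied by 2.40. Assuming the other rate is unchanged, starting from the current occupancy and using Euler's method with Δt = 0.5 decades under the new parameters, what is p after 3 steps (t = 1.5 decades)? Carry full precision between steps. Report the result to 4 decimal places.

0.3777

Balance m(1−p*) = e·p* gives e = m(1−p*)/p* = 0.788×0.40700/0.59300 = 0.54084.
Starting from p₀ = 0.59300; update p ← p + (dp/dt)·Δt with the new parameters.
p: 0.59300 → 0.36850  (Δp = -0.22450)
p: 0.36850 → 0.37815  (Δp = +0.00965)
p: 0.37815 → 0.37774  (Δp = -0.00042)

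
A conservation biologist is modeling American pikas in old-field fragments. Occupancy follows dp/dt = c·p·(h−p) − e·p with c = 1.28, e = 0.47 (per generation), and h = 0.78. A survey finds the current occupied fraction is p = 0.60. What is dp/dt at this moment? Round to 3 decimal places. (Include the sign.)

-0.144

Colonization term: c·p·(h−p) = 1.28×0.60×0.1800 = 0.13824.
Extinction term: e·p = 0.28200.
dp/dt = 0.13824 − 0.28200 = -0.14376.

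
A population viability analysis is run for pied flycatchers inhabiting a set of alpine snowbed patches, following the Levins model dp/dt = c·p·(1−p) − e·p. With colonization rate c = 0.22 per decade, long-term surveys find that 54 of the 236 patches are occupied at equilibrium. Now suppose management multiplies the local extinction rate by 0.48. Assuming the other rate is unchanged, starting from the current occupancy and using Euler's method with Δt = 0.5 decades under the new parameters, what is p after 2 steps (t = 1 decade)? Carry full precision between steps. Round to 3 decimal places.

Observed p* = 54/236 = 0.22881.
Balance c(1−p*) = e gives e = 0.22×(1 − 0.22881) = 0.16966.
Starting from p₀ = 0.22881; update p ← p + (dp/dt)·Δt with the new parameters.
  1  |  dp/dt·Δt = +0.010093  |  p_1 = 0.238907
  2  |  dp/dt·Δt = +0.010273  |  p_2 = 0.249180

0.249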